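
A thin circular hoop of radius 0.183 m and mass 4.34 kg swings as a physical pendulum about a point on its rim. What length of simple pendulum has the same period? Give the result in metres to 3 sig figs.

The equivalent simple-pendulum length is L_eq = I/(md), where I is about the pivot and d = 0.1830 m.
I_cm = mR² = 0.1453 kg·m², so I = I_cm + md² = 0.1453 + 0.1453 = 0.2907 kg·m².
L_eq = 0.2907/(4.34 × 0.1830) = 0.366 m.

0.366 m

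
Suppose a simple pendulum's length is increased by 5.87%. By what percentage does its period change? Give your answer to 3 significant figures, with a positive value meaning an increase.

2.89%

T ∝ √L, so T'/T = √(1.059) = 1.029.
Percentage change in T = (1.029 − 1) × 100% = 2.89%.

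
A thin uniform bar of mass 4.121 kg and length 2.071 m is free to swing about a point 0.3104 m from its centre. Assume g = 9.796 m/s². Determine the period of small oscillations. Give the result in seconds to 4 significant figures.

For a physical pendulum T = 2π√(I/(mgd)), with d = 0.31040 m from pivot to centre of mass.
I_cm = mL²/12 = 4.121 × 2.071²/12 = 1.4729 kg·m²; I = I_cm + md² = 1.4729 + 4.121 × 0.31040² = 1.8700 kg·m².
T = 2π√(1.8700/(4.121 × 9.796 × 0.31040)) = 2.427 s.

2.427 s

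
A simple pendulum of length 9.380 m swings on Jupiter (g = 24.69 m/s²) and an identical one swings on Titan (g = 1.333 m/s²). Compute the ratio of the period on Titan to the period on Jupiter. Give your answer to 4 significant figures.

4.304

T ∝ 1/√g, so T₂/T₁ = √(g₁/g₂) = √(24.69/1.333) = 4.304.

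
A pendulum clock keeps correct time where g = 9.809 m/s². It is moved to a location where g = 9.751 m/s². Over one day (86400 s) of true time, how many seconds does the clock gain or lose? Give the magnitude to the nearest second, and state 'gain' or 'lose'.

The clock's period scales as T ∝ 1/√g, so T'/T = √(9.809/9.751) = 1.00297.
In 86400 s of true time the clock registers 86400/1.00297 = 86144.2 s, so it loses 256 s.

lose 256 s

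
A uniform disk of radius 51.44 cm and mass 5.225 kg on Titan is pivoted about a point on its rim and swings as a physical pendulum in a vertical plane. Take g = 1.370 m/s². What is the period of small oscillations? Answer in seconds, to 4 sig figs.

4.715 s

I_cm = ½mr² = 0.69129 kg·m². The pivot is at distance d = 0.5144 m from the centre of mass.
By the parallel-axis theorem, I = I_cm + md² = 0.69129 + 1.3826 = 2.0739 kg·m².
T = 2π√(I/(mgd)) = 2π√(2.0739/(5.225 × 1.370 × 0.5144)) = 4.715 s.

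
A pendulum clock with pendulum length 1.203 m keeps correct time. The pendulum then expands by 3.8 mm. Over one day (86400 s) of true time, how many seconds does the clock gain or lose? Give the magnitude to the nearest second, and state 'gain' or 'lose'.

T ∝ √L, so T'/T = √(1.20680/1.203) = 1.00158.
In 86400 s of true time the clock registers 86400/1.00158 = 86263.9 s, so it loses 136 s.

lose 136 s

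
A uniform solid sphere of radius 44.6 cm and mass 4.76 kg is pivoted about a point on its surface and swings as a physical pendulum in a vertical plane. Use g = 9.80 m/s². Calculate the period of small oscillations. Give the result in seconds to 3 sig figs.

1.59 s

I_cm = (2/5)mr² = 0.3787 kg·m². The pivot is at distance d = 0.446 m from the centre of mass.
By the parallel-axis theorem, I = I_cm + md² = 0.3787 + 0.9468 = 1.326 kg·m².
T = 2π√(I/(mgd)) = 2π√(1.326/(4.76 × 9.80 × 0.446)) = 1.59 s.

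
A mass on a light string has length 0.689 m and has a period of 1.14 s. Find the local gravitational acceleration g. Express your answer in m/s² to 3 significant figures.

From T = 2π√(L/g), g = 4π²L/T² = 4π² × 0.689/1.140² = 20.9 m/s².

20.9 m/s²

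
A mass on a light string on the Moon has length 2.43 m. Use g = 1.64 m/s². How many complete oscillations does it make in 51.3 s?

6

T = 2π√(L/g) = 2π√(2.43/1.64) = 7.648 s.
Number of complete oscillations = ⌊51.3/7.648⌋ = ⌊6.707⌋ = 6.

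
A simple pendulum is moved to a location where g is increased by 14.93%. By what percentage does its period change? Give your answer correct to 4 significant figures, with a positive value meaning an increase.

-6.721%

T ∝ 1/√g, so T'/T = 1/√(1.1493) = 0.93279.
Percentage change in T = (0.93279 − 1) × 100% = -6.721%.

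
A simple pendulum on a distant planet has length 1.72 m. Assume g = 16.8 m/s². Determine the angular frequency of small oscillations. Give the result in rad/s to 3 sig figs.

ω = √(g/L) = √(16.8/1.72) = 3.13 rad/s.

3.13 rad/s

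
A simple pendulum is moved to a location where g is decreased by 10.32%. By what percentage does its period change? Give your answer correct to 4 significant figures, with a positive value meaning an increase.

5.597%

T ∝ 1/√g, so T'/T = 1/√(0.89680) = 1.0560.
Percentage change in T = (1.0560 − 1) × 100% = 5.597%.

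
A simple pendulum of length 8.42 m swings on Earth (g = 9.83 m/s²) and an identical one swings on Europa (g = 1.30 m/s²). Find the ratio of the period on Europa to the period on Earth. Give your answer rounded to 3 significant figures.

T ∝ 1/√g, so T₂/T₁ = √(g₁/g₂) = √(9.83/1.30) = 2.75.

2.75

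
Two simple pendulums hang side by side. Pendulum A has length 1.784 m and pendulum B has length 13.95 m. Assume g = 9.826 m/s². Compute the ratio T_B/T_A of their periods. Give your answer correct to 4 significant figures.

T ∝ √L, so T_B/T_A = √(L_B/L_A) = √(13.95/1.784) = 2.796.

2.796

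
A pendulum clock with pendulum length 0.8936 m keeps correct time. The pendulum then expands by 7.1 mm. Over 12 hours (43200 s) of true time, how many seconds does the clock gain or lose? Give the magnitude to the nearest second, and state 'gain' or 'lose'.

T ∝ √L, so T'/T = √(0.90070/0.8936) = 1.00396.
In 43200 s of true time the clock registers 43200/1.00396 = 43029.4 s, so it loses 171 s.

lose 171 s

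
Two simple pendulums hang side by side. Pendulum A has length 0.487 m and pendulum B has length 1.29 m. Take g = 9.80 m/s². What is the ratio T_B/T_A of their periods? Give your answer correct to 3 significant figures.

1.63

T ∝ √L, so T_B/T_A = √(L_B/L_A) = √(1.29/0.487) = 1.63.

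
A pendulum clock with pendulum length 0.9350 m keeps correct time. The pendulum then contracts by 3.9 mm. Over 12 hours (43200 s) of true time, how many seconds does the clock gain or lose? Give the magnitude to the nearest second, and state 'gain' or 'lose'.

gain 90 s

T ∝ √L, so T'/T = √(0.93110/0.9350) = 0.997912.
In 43200 s of true time the clock registers 43200/0.997912 = 43290.4 s, so it gains 90 s.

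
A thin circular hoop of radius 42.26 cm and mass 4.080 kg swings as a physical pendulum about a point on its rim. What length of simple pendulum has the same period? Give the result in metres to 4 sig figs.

0.8452 m

The equivalent simple-pendulum length is L_eq = I/(md), where I is about the pivot and d = 0.42260 m.
I_cm = mR² = 0.72865 kg·m², so I = I_cm + md² = 0.72865 + 0.72865 = 1.4573 kg·m².
L_eq = 1.4573/(4.080 × 0.42260) = 0.8452 m.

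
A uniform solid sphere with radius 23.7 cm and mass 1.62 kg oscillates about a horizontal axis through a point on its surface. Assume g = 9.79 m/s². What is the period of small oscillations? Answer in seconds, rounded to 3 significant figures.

I_cm = (2/5)mr² = 0.03640 kg·m². The pivot is at distance d = 0.237 m from the centre of mass.
By the parallel-axis theorem, I = I_cm + md² = 0.03640 + 0.09099 = 0.1274 kg·m².
T = 2π√(I/(mgd)) = 2π√(0.1274/(1.62 × 9.79 × 0.237)) = 1.16 s.

1.16 s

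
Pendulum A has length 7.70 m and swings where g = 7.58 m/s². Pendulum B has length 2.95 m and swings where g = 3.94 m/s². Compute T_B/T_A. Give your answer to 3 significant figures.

T = 2π√(L/g), so T_B/T_A = √((L_B/g_B)/(L_A/g_A)) = √((2.95/3.94)/(7.70/7.58)) = 0.859.

0.859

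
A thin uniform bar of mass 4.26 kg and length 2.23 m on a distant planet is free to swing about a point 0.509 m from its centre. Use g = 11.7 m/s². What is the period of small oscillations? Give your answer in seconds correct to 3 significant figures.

For a physical pendulum T = 2π√(I/(mgd)), with d = 0.5090 m from pivot to centre of mass.
I_cm = mL²/12 = 4.26 × 2.23²/12 = 1.765 kg·m²; I = I_cm + md² = 1.765 + 4.26 × 0.5090² = 2.869 kg·m².
T = 2π√(2.869/(4.26 × 11.7 × 0.5090)) = 2.11 s.

2.11 s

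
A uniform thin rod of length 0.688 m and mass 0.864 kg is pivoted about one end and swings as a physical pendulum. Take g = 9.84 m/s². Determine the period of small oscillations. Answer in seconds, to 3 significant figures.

For a physical pendulum T = 2π√(I/(mgd)), with d = 0.3440 m from pivot to centre of mass.
I_cm = mL²/12 = 0.864 × 0.688²/12 = 0.03408 kg·m²; I = I_cm + md² = 0.03408 + 0.864 × 0.3440² = 0.1363 kg·m².
T = 2π√(0.1363/(0.864 × 9.84 × 0.3440)) = 1.36 s.

1.36 s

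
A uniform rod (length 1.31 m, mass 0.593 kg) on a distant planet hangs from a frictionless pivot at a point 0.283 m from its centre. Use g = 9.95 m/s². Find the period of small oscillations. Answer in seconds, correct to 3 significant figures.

1.77 s

For a physical pendulum T = 2π√(I/(mgd)), with d = 0.2830 m from pivot to centre of mass.
I_cm = mL²/12 = 0.593 × 1.31²/12 = 0.08480 kg·m²; I = I_cm + md² = 0.08480 + 0.593 × 0.2830² = 0.1323 kg·m².
T = 2π√(0.1323/(0.593 × 9.95 × 0.2830)) = 1.77 s.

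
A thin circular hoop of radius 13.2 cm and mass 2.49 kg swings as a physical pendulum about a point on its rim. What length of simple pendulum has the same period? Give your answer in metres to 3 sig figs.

The equivalent simple-pendulum length is L_eq = I/(md), where I is about the pivot and d = 0.1320 m.
I_cm = mR² = 0.04339 kg·m², so I = I_cm + md² = 0.04339 + 0.04339 = 0.08677 kg·m².
L_eq = 0.08677/(2.49 × 0.1320) = 0.264 m.

0.264 m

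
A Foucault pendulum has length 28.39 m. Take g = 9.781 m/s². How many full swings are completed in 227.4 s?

T = 2π√(L/g) = 2π√(28.39/9.781) = 10.705 s.
Number of complete oscillations = ⌊227.4/10.705⌋ = ⌊21.243⌋ = 21.

21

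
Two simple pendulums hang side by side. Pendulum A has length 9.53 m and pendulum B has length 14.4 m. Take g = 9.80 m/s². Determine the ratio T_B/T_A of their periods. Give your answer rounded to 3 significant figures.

1.23

T ∝ √L, so T_B/T_A = √(L_B/L_A) = √(14.4/9.53) = 1.23.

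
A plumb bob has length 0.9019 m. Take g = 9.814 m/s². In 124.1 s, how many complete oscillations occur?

T = 2π√(L/g) = 2π√(0.9019/9.814) = 1.9047 s.
Number of complete oscillations = ⌊124.1/1.9047⌋ = ⌊65.153⌋ = 65.

65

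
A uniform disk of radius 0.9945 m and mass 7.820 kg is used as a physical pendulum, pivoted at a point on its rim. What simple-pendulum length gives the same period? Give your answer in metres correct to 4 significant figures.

1.492 m

The equivalent simple-pendulum length is L_eq = I/(md), where I is about the pivot and d = 0.99450 m.
I_cm = ½mR² = 3.8671 kg·m², so I = I_cm + md² = 3.8671 + 7.7342 = 11.601 kg·m².
L_eq = 11.601/(7.820 × 0.99450) = 1.492 m.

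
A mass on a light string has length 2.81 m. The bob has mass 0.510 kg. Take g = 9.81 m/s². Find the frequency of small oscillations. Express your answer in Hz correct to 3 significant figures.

T = 2π√(L/g) = 2π√(2.81/9.81) = 3.363 s, so f = 1/T = 0.297 Hz.

0.297 Hz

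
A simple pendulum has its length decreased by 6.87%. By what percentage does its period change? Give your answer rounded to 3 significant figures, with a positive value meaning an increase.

-3.50%

T ∝ √L, so T'/T = √(0.9313) = 0.9650.
Percentage change in T = (0.9650 − 1) × 100% = -3.50%.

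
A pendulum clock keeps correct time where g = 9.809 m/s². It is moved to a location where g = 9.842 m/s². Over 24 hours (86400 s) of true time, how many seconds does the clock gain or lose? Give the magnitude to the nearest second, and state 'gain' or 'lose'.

gain 145 s

The clock's period scales as T ∝ 1/√g, so T'/T = √(9.809/9.842) = 0.998322.
In 86400 s of true time the clock registers 86400/0.998322 = 86545.2 s, so it gains 145 s.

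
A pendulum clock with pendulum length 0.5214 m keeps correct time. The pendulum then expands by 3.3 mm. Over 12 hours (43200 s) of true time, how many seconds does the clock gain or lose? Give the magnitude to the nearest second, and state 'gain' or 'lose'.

lose 136 s

T ∝ √L, so T'/T = √(0.52470/0.5214) = 1.00316.
In 43200 s of true time the clock registers 43200/1.00316 = 43063.9 s, so it loses 136 s.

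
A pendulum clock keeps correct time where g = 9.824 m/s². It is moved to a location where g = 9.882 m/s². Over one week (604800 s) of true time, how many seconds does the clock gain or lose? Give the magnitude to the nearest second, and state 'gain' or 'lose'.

The clock's period scales as T ∝ 1/√g, so T'/T = √(9.824/9.882) = 0.997061.
In 604800 s of true time the clock registers 604800/0.997061 = 606582.7 s, so it gains 1783 s.

gain 1783 s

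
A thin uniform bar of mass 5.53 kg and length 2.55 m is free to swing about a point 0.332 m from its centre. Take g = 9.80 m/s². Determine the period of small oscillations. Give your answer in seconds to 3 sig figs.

2.81 s

For a physical pendulum T = 2π√(I/(mgd)), with d = 0.3320 m from pivot to centre of mass.
I_cm = mL²/12 = 5.53 × 2.55²/12 = 2.997 kg·m²; I = I_cm + md² = 2.997 + 5.53 × 0.3320² = 3.606 kg·m².
T = 2π√(3.606/(5.53 × 9.80 × 0.3320)) = 2.81 s.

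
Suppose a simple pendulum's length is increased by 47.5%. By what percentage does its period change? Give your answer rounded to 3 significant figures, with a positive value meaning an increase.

21.4%

T ∝ √L, so T'/T = √(1.475) = 1.214.
Percentage change in T = (1.214 − 1) × 100% = 21.4%.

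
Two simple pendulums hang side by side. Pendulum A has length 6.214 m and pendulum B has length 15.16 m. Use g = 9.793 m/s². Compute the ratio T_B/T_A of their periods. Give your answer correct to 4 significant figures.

1.562

T ∝ √L, so T_B/T_A = √(L_B/L_A) = √(15.16/6.214) = 1.562.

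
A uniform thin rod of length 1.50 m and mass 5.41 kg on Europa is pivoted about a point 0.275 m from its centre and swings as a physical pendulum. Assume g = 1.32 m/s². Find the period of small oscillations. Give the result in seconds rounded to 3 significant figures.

For a physical pendulum T = 2π√(I/(mgd)), with d = 0.2750 m from pivot to centre of mass.
I_cm = mL²/12 = 5.41 × 1.50²/12 = 1.014 kg·m²; I = I_cm + md² = 1.014 + 5.41 × 0.2750² = 1.424 kg·m².
T = 2π√(1.424/(5.41 × 1.32 × 0.2750)) = 5.35 s.

5.35 s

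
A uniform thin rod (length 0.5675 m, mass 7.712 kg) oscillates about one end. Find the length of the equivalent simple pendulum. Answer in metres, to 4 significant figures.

0.3783 m

The equivalent simple-pendulum length is L_eq = I/(md), where I is about the pivot and d = 0.28375 m.
I_cm = (1/12)mL² = 0.20697 kg·m², so I = I_cm + md² = 0.20697 + 0.62092 = 0.82790 kg·m².
L_eq = 0.82790/(7.712 × 0.28375) = 0.3783 m.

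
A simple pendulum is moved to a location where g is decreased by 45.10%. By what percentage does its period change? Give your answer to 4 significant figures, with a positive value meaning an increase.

34.96%

T ∝ 1/√g, so T'/T = 1/√(0.54900) = 1.3496.
Percentage change in T = (1.3496 − 1) × 100% = 34.96%.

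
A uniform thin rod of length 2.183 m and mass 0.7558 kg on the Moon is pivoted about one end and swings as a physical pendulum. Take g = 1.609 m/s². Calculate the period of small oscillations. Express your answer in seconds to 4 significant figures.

5.976 s

For a physical pendulum T = 2π√(I/(mgd)), with d = 1.0915 m from pivot to centre of mass.
I_cm = mL²/12 = 0.7558 × 2.183²/12 = 0.30015 kg·m²; I = I_cm + md² = 0.30015 + 0.7558 × 1.0915² = 1.2006 kg·m².
T = 2π√(1.2006/(0.7558 × 1.609 × 1.0915)) = 5.976 s.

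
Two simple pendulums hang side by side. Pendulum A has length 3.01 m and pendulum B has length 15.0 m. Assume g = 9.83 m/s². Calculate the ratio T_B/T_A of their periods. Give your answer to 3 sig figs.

T ∝ √L, so T_B/T_A = √(L_B/L_A) = √(15.0/3.01) = 2.23.

2.23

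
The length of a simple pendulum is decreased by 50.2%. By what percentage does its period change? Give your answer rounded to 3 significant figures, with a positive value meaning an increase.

T ∝ √L, so T'/T = √(0.4980) = 0.7057.
Percentage change in T = (0.7057 − 1) × 100% = -29.4%.

-29.4%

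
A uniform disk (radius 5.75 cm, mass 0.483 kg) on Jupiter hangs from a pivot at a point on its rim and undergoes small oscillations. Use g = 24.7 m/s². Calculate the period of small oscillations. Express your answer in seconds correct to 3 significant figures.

I_cm = ½mr² = 0.0007985 kg·m². The pivot is at distance d = 0.0575 m from the centre of mass.
By the parallel-axis theorem, I = I_cm + md² = 0.0007985 + 0.001597 = 0.002395 kg·m².
T = 2π√(I/(mgd)) = 2π√(0.002395/(0.483 × 24.7 × 0.0575)) = 0.371 s.

0.371 s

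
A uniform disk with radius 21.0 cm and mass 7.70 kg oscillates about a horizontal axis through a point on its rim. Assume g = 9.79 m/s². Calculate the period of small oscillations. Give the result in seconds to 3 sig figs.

1.13 s

I_cm = ½mr² = 0.1698 kg·m². The pivot is at distance d = 0.210 m from the centre of mass.
By the parallel-axis theorem, I = I_cm + md² = 0.1698 + 0.3396 = 0.5094 kg·m².
T = 2π√(I/(mgd)) = 2π√(0.5094/(7.70 × 9.79 × 0.210)) = 1.13 s.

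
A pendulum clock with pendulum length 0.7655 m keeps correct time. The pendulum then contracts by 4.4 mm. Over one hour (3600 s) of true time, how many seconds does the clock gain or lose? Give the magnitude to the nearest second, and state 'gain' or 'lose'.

T ∝ √L, so T'/T = √(0.76110/0.7655) = 0.997122.
In 3600 s of true time the clock registers 3600/0.997122 = 3610.4 s, so it gains 10 s.

gain 10 s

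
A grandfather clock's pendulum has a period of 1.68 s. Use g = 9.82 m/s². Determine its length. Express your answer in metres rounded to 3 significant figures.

0.702 m

From T = 2π√(L/g), L = gT²/(4π²) = 9.82 × 1.680²/(4π²) = 0.702 m.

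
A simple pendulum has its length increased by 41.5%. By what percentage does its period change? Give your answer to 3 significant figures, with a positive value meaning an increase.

19.0%

T ∝ √L, so T'/T = √(1.415) = 1.190.
Percentage change in T = (1.190 − 1) × 100% = 19.0%.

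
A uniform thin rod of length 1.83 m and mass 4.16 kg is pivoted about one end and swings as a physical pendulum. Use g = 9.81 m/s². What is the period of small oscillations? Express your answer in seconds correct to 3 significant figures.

For a physical pendulum T = 2π√(I/(mgd)), with d = 0.9150 m from pivot to centre of mass.
I_cm = mL²/12 = 4.16 × 1.83²/12 = 1.161 kg·m²; I = I_cm + md² = 1.161 + 4.16 × 0.9150² = 4.644 kg·m².
T = 2π√(4.644/(4.16 × 9.81 × 0.9150)) = 2.22 s.

2.22 s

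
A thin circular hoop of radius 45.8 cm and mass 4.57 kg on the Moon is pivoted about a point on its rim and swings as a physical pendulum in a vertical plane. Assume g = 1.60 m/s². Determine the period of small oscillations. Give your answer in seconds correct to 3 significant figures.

4.75 s

I_cm = mr² = 0.9586 kg·m². The pivot is at distance d = 0.458 m from the centre of mass.
By the parallel-axis theorem, I = I_cm + md² = 0.9586 + 0.9586 = 1.917 kg·m².
T = 2π√(I/(mgd)) = 2π√(1.917/(4.57 × 1.60 × 0.458)) = 4.75 s.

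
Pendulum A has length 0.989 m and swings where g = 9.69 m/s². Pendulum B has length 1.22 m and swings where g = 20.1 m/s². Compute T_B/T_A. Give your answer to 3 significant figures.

0.771

T = 2π√(L/g), so T_B/T_A = √((L_B/g_B)/(L_A/g_A)) = √((1.22/20.1)/(0.989/9.69)) = 0.771.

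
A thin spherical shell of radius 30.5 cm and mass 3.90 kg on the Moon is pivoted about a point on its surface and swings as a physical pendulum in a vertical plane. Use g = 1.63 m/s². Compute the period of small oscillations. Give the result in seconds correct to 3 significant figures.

3.51 s

I_cm = (2/3)mr² = 0.2419 kg·m². The pivot is at distance d = 0.305 m from the centre of mass.
By the parallel-axis theorem, I = I_cm + md² = 0.2419 + 0.3628 = 0.6047 kg·m².
T = 2π√(I/(mgd)) = 2π√(0.6047/(3.90 × 1.63 × 0.305)) = 3.51 s.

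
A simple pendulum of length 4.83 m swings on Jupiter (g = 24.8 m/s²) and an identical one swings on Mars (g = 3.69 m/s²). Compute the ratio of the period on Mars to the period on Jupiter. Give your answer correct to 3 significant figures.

2.59

T ∝ 1/√g, so T₂/T₁ = √(g₁/g₂) = √(24.8/3.69) = 2.59.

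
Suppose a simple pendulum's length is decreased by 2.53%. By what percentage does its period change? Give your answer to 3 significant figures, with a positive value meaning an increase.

-1.27%

T ∝ √L, so T'/T = √(0.9747) = 0.9873.
Percentage change in T = (0.9873 − 1) × 100% = -1.27%.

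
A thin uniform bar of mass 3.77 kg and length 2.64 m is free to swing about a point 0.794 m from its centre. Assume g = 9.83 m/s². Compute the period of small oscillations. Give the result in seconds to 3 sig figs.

2.48 s

For a physical pendulum T = 2π√(I/(mgd)), with d = 0.7940 m from pivot to centre of mass.
I_cm = mL²/12 = 3.77 × 2.64²/12 = 2.190 kg·m²; I = I_cm + md² = 2.190 + 3.77 × 0.7940² = 4.566 kg·m².
T = 2π√(4.566/(3.77 × 9.83 × 0.7940)) = 2.48 s.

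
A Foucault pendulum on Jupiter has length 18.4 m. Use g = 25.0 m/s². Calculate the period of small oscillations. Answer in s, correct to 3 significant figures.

T = 2π√(L/g) = 2π√(18.4/25.0) = 2π × 0.8579 = 5.39 s.

5.39 s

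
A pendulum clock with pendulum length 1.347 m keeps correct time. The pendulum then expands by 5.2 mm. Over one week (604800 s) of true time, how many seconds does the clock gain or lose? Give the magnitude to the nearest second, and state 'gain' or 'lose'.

lose 1164 s

T ∝ √L, so T'/T = √(1.35220/1.347) = 1.00193.
In 604800 s of true time the clock registers 604800/1.00193 = 603636.0 s, so it loses 1164 s.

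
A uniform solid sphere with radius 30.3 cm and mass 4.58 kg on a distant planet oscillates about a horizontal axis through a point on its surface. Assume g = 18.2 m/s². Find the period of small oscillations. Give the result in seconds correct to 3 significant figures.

0.959 s

I_cm = (2/5)mr² = 0.1682 kg·m². The pivot is at distance d = 0.303 m from the centre of mass.
By the parallel-axis theorem, I = I_cm + md² = 0.1682 + 0.4205 = 0.5887 kg·m².
T = 2π√(I/(mgd)) = 2π√(0.5887/(4.58 × 18.2 × 0.303)) = 0.959 s.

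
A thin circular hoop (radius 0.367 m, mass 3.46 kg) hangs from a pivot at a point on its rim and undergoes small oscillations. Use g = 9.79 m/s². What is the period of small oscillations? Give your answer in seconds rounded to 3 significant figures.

I_cm = mr² = 0.4660 kg·m². The pivot is at distance d = 0.367 m from the centre of mass.
By the parallel-axis theorem, I = I_cm + md² = 0.4660 + 0.4660 = 0.9320 kg·m².
T = 2π√(I/(mgd)) = 2π√(0.9320/(3.46 × 9.79 × 0.367)) = 1.72 s.

1.72 s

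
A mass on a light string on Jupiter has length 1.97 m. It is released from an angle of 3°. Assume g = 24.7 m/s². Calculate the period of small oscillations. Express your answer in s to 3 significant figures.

T = 2π√(L/g) = 2π√(1.97/24.7) = 2π × 0.2824 = 1.77 s.

1.77 s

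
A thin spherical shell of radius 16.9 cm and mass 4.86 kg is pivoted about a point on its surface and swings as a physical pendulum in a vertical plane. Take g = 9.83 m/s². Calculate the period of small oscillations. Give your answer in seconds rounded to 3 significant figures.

1.06 s

I_cm = (2/3)mr² = 0.09254 kg·m². The pivot is at distance d = 0.169 m from the centre of mass.
By the parallel-axis theorem, I = I_cm + md² = 0.09254 + 0.1388 = 0.2313 kg·m².
T = 2π√(I/(mgd)) = 2π√(0.2313/(4.86 × 9.83 × 0.169)) = 1.06 s.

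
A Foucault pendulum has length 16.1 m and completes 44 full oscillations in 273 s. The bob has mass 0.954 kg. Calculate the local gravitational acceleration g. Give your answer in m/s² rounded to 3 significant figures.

16.5 m/s²

T = 273/44 = 6.205 s.
From T = 2π√(L/g), g = 4π²L/T² = 4π² × 16.1/6.205² = 16.5 m/s².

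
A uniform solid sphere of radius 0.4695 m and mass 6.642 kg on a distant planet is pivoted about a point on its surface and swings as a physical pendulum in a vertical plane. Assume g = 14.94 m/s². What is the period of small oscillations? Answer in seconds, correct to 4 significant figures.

I_cm = (2/5)mr² = 0.58564 kg·m². The pivot is at distance d = 0.4695 m from the centre of mass.
By the parallel-axis theorem, I = I_cm + md² = 0.58564 + 1.4641 = 2.0497 kg·m².
T = 2π√(I/(mgd)) = 2π√(2.0497/(6.642 × 14.94 × 0.4695)) = 1.318 s.

1.318 s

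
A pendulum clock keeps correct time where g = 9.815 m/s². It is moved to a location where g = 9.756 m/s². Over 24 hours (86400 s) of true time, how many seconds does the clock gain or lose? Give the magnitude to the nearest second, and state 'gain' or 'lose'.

lose 260 s

The clock's period scales as T ∝ 1/√g, so T'/T = √(9.815/9.756) = 1.00302.
In 86400 s of true time the clock registers 86400/1.00302 = 86139.9 s, so it loses 260 s.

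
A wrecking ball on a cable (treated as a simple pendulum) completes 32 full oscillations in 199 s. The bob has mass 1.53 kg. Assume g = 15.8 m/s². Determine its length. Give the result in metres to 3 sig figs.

T = 199/32 = 6.219 s.
From T = 2π√(L/g), L = gT²/(4π²) = 15.8 × 6.219²/(4π²) = 15.5 m.

15.5 m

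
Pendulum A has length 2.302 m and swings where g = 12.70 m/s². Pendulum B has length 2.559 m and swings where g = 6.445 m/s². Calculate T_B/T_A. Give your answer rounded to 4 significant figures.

T = 2π√(L/g), so T_B/T_A = √((L_B/g_B)/(L_A/g_A)) = √((2.559/6.445)/(2.302/12.70)) = 1.480.

1.480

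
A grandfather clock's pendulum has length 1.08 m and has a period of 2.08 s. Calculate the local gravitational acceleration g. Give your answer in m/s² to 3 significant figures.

From T = 2π√(L/g), g = 4π²L/T² = 4π² × 1.08/2.080² = 9.86 m/s².

9.86 m/s²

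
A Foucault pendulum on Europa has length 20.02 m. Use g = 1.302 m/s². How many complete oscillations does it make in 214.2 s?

8

T = 2π√(L/g) = 2π√(20.02/1.302) = 24.638 s.
Number of complete oscillations = ⌊214.2/24.638⌋ = ⌊8.6939⌋ = 8.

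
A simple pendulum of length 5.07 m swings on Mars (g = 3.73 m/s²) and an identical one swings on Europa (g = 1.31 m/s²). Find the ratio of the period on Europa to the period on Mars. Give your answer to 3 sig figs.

1.69

T ∝ 1/√g, so T₂/T₁ = √(g₁/g₂) = √(3.73/1.31) = 1.69.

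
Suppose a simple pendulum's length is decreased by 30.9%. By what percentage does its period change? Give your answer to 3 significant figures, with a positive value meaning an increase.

T ∝ √L, so T'/T = √(0.6910) = 0.8313.
Percentage change in T = (0.8313 − 1) × 100% = -16.9%.

-16.9%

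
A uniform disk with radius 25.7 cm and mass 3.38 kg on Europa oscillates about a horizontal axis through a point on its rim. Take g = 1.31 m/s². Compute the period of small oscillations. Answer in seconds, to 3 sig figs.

3.41 s

I_cm = ½mr² = 0.1116 kg·m². The pivot is at distance d = 0.257 m from the centre of mass.
By the parallel-axis theorem, I = I_cm + md² = 0.1116 + 0.2232 = 0.3349 kg·m².
T = 2π√(I/(mgd)) = 2π√(0.3349/(3.38 × 1.31 × 0.257)) = 3.41 s.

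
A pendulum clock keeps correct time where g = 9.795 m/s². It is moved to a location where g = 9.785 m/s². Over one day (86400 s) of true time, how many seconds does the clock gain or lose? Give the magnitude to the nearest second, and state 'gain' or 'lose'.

The clock's period scales as T ∝ 1/√g, so T'/T = √(9.795/9.785) = 1.00051.
In 86400 s of true time the clock registers 86400/1.00051 = 86355.9 s, so it loses 44 s.

lose 44 s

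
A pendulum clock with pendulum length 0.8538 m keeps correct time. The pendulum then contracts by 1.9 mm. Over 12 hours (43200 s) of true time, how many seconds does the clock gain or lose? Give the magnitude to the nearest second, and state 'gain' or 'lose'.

T ∝ √L, so T'/T = √(0.85190/0.8538) = 0.998887.
In 43200 s of true time the clock registers 43200/0.998887 = 43248.1 s, so it gains 48 s.

gain 48 s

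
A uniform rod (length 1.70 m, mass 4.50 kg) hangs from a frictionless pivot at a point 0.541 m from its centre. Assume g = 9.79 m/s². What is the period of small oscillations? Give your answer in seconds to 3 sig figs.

For a physical pendulum T = 2π√(I/(mgd)), with d = 0.5410 m from pivot to centre of mass.
I_cm = mL²/12 = 4.50 × 1.70²/12 = 1.084 kg·m²; I = I_cm + md² = 1.084 + 4.50 × 0.5410² = 2.401 kg·m².
T = 2π√(2.401/(4.50 × 9.79 × 0.5410)) = 1.99 s.

1.99 s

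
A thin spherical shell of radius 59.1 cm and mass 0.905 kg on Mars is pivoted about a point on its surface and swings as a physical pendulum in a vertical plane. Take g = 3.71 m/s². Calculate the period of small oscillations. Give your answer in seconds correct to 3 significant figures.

I_cm = (2/3)mr² = 0.2107 kg·m². The pivot is at distance d = 0.591 m from the centre of mass.
By the parallel-axis theorem, I = I_cm + md² = 0.2107 + 0.3161 = 0.5268 kg·m².
T = 2π√(I/(mgd)) = 2π√(0.5268/(0.905 × 3.71 × 0.591)) = 3.24 s.

3.24 s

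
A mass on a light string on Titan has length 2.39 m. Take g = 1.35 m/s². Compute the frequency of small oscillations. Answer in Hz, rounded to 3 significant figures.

T = 2π√(L/g) = 2π√(2.39/1.35) = 8.360 s, so f = 1/T = 0.120 Hz.

0.120 Hz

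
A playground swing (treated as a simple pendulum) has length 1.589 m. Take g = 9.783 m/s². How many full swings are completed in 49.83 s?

19

T = 2π√(L/g) = 2π√(1.589/9.783) = 2.5322 s.
Number of complete oscillations = ⌊49.83/2.5322⌋ = ⌊19.678⌋ = 19.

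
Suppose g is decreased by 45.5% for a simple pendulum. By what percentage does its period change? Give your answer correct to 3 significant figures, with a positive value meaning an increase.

T ∝ 1/√g, so T'/T = 1/√(0.5450) = 1.355.
Percentage change in T = (1.355 − 1) × 100% = 35.5%.

35.5%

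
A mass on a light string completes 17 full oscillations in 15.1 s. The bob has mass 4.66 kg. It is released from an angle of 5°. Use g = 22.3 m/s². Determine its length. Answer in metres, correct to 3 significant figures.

0.446 m

T = 15.1/17 = 0.8882 s.
From T = 2π√(L/g), L = gT²/(4π²) = 22.3 × 0.8882²/(4π²) = 0.446 m.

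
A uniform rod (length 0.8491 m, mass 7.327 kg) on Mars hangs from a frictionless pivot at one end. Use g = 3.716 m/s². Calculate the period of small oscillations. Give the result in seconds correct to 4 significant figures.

For a physical pendulum T = 2π√(I/(mgd)), with d = 0.42455 m from pivot to centre of mass.
I_cm = mL²/12 = 7.327 × 0.8491²/12 = 0.44021 kg·m²; I = I_cm + md² = 0.44021 + 7.327 × 0.42455² = 1.7609 kg·m².
T = 2π√(1.7609/(7.327 × 3.716 × 0.42455)) = 2.452 s.

2.452 s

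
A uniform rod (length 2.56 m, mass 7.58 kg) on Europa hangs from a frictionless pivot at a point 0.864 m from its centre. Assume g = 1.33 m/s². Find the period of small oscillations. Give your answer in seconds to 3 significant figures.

6.66 s

For a physical pendulum T = 2π√(I/(mgd)), with d = 0.8640 m from pivot to centre of mass.
I_cm = mL²/12 = 7.58 × 2.56²/12 = 4.140 kg·m²; I = I_cm + md² = 4.140 + 7.58 × 0.8640² = 9.798 kg·m².
T = 2π√(9.798/(7.58 × 1.33 × 0.8640)) = 6.66 s.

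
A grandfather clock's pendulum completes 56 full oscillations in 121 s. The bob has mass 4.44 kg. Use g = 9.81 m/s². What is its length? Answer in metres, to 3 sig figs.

T = 121/56 = 2.161 s.
From T = 2π√(L/g), L = gT²/(4π²) = 9.81 × 2.161²/(4π²) = 1.16 m.

1.16 m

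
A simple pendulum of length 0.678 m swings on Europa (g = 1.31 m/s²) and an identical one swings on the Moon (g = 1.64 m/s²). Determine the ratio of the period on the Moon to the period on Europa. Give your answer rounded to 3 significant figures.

T ∝ 1/√g, so T₂/T₁ = √(g₁/g₂) = √(1.31/1.64) = 0.894.

0.894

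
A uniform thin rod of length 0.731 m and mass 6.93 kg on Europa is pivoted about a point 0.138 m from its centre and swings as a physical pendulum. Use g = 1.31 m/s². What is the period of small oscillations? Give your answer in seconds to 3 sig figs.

3.73 s

For a physical pendulum T = 2π√(I/(mgd)), with d = 0.1380 m from pivot to centre of mass.
I_cm = mL²/12 = 6.93 × 0.731²/12 = 0.3086 kg·m²; I = I_cm + md² = 0.3086 + 6.93 × 0.1380² = 0.4406 kg·m².
T = 2π√(0.4406/(6.93 × 1.31 × 0.1380)) = 3.73 s.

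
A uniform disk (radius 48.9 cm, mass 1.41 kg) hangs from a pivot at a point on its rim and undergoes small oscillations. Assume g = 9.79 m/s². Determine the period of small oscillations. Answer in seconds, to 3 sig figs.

I_cm = ½mr² = 0.1686 kg·m². The pivot is at distance d = 0.489 m from the centre of mass.
By the parallel-axis theorem, I = I_cm + md² = 0.1686 + 0.3372 = 0.5057 kg·m².
T = 2π√(I/(mgd)) = 2π√(0.5057/(1.41 × 9.79 × 0.489)) = 1.72 s.

1.72 s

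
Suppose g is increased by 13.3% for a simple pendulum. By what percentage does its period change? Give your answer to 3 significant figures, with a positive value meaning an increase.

-6.05%

T ∝ 1/√g, so T'/T = 1/√(1.133) = 0.9395.
Percentage change in T = (0.9395 − 1) × 100% = -6.05%.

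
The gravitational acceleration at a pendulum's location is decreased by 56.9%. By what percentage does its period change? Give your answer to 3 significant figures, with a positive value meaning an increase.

T ∝ 1/√g, so T'/T = 1/√(0.4310) = 1.523.
Percentage change in T = (1.523 − 1) × 100% = 52.3%.

52.3%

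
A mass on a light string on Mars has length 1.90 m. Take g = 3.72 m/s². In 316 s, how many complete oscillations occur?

70

T = 2π√(L/g) = 2π√(1.90/3.72) = 4.490 s.
Number of complete oscillations = ⌊316/4.490⌋ = ⌊70.37⌋ = 70.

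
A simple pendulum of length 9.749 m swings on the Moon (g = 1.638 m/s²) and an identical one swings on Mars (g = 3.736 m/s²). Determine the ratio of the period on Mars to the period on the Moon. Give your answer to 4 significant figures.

0.6621

T ∝ 1/√g, so T₂/T₁ = √(g₁/g₂) = √(1.638/3.736) = 0.6621.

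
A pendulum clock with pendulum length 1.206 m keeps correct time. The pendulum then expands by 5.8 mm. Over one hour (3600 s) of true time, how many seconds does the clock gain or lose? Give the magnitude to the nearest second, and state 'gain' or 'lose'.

lose 9 s

T ∝ √L, so T'/T = √(1.21180/1.206) = 1.00240.
In 3600 s of true time the clock registers 3600/1.00240 = 3591.4 s, so it loses 9 s.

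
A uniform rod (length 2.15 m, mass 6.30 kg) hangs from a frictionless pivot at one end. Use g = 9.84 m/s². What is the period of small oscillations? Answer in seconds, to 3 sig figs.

2.40 s

For a physical pendulum T = 2π√(I/(mgd)), with d = 1.075 m from pivot to centre of mass.
I_cm = mL²/12 = 6.30 × 2.15²/12 = 2.427 kg·m²; I = I_cm + md² = 2.427 + 6.30 × 1.075² = 9.707 kg·m².
T = 2π√(9.707/(6.30 × 9.84 × 1.075)) = 2.40 s.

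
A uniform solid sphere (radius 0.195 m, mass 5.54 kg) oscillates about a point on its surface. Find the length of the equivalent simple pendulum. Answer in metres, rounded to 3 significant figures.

The equivalent simple-pendulum length is L_eq = I/(md), where I is about the pivot and d = 0.1950 m.
I_cm = (2/5)mR² = 0.08426 kg·m², so I = I_cm + md² = 0.08426 + 0.2107 = 0.2949 kg·m².
L_eq = 0.2949/(5.54 × 0.1950) = 0.273 m.

0.273 m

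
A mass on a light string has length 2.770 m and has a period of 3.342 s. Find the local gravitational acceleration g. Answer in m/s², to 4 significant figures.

From T = 2π√(L/g), g = 4π²L/T² = 4π² × 2.770/3.3420² = 9.791 m/s².

9.791 m/s²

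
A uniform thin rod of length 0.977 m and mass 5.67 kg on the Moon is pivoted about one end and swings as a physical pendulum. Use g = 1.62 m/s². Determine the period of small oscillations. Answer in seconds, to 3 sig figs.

3.98 s

For a physical pendulum T = 2π√(I/(mgd)), with d = 0.4885 m from pivot to centre of mass.
I_cm = mL²/12 = 5.67 × 0.977²/12 = 0.4510 kg·m²; I = I_cm + md² = 0.4510 + 5.67 × 0.4885² = 1.804 kg·m².
T = 2π√(1.804/(5.67 × 1.62 × 0.4885)) = 3.98 s.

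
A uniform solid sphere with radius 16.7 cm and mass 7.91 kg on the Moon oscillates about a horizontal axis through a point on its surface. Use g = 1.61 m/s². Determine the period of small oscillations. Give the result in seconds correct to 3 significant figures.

2.39 s

I_cm = (2/5)mr² = 0.08824 kg·m². The pivot is at distance d = 0.167 m from the centre of mass.
By the parallel-axis theorem, I = I_cm + md² = 0.08824 + 0.2206 = 0.3088 kg·m².
T = 2π√(I/(mgd)) = 2π√(0.3088/(7.91 × 1.61 × 0.167)) = 2.39 s.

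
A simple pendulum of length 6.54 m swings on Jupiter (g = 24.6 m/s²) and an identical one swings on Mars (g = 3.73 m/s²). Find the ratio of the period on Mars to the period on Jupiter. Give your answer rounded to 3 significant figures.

2.57

T ∝ 1/√g, so T₂/T₁ = √(g₁/g₂) = √(24.6/3.73) = 2.57.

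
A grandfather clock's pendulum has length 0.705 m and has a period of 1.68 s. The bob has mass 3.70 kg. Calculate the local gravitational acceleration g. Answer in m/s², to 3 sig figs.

From T = 2π√(L/g), g = 4π²L/T² = 4π² × 0.705/1.680² = 9.86 m/s².

9.86 m/s²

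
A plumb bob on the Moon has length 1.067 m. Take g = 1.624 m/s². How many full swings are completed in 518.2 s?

101

T = 2π√(L/g) = 2π√(1.067/1.624) = 5.0929 s.
Number of complete oscillations = ⌊518.2/5.0929⌋ = ⌊101.75⌋ = 101.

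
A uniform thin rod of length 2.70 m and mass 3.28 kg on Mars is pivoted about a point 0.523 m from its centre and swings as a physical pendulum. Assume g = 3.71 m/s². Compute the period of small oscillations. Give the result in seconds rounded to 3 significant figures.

4.23 s

For a physical pendulum T = 2π√(I/(mgd)), with d = 0.5230 m from pivot to centre of mass.
I_cm = mL²/12 = 3.28 × 2.70²/12 = 1.993 kg·m²; I = I_cm + md² = 1.993 + 3.28 × 0.5230² = 2.890 kg·m².
T = 2π√(2.890/(3.28 × 3.71 × 0.5230)) = 4.23 s.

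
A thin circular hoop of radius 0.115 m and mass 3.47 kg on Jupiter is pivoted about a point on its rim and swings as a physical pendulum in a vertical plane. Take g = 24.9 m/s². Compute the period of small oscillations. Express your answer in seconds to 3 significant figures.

I_cm = mr² = 0.04589 kg·m². The pivot is at distance d = 0.115 m from the centre of mass.
By the parallel-axis theorem, I = I_cm + md² = 0.04589 + 0.04589 = 0.09178 kg·m².
T = 2π√(I/(mgd)) = 2π√(0.09178/(3.47 × 24.9 × 0.115)) = 0.604 s.

0.604 s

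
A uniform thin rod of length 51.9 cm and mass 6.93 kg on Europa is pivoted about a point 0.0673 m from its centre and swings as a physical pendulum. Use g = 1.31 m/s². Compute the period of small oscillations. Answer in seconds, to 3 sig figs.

3.48 s

For a physical pendulum T = 2π√(I/(mgd)), with d = 0.06730 m from pivot to centre of mass.
I_cm = mL²/12 = 6.93 × 0.519²/12 = 0.1556 kg·m²; I = I_cm + md² = 0.1556 + 6.93 × 0.06730² = 0.1869 kg·m².
T = 2π√(0.1869/(6.93 × 1.31 × 0.06730)) = 3.48 s.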